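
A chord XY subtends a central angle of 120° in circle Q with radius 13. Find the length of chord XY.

Chord length = 2r sin(θ/2)
= 2 × 13 × sin(120°/2)
= 2 × 13 × sin(60°)
= 13*sqrt(3)

13*sqrt(3)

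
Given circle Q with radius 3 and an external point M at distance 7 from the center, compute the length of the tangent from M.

The tangent, radius, and line from the external point to the center form a right triangle.
The right angle is where the tangent meets the radius.
By the Pythagorean theorem: tangent² + 3² = 7²
tangent² = 49 - 9 = 40
tangent = 2*sqrt(10)

2*sqrt(10)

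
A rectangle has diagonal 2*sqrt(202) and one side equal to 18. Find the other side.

Using the Pythagorean theorem: d^2 = a^2 + b^2
b^2 = d^2 - a^2
b^2 = 808 - 324
b^2 = 484
b = sqrt(484) = 22

22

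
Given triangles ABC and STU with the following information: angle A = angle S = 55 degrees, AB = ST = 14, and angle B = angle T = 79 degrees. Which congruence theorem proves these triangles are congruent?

Consider the given information: angle A = angle S = 55 degrees, AB = ST = 14, and angle B = angle T = 79 degrees
This is not AAS or HL: AAS requires two angles and a non-included side. HL only applies to right triangles with matching hypotenuse and leg.
The correct criterion is ASA. Two pairs of corresponding angles and the included side are equal (Angle-Side-Angle).

ASA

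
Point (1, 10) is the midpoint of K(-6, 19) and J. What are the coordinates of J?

Using the midpoint formula: M = ((x1 + x2)/2, (y1 + y2)/2)
We know M = (1, 10) and K = (-6, 19)
For x: 1 = (-6 + x2)/2, so x2 = 2*1 - -6 = 8
For y: 10 = (19 + y2)/2, so y2 = 2*10 - 19 = 1
J = (8, 1)

(8, 1)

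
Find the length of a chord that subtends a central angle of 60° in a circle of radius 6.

Drop a perpendicular from the center to the chord, bisecting both the chord and the central angle.
Each half-chord = r sin(θ/2) = 6 sin(30°).
The full chord = 2 × 6 × sin(30°) = 6.

6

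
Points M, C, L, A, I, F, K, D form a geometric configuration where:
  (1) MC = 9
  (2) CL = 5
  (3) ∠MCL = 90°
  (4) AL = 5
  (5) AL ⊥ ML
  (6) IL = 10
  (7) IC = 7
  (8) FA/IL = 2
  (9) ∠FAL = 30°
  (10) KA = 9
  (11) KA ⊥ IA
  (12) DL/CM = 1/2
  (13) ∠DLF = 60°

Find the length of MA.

Step 1: By the law of cosines on triangle LCM: LM² = 5² + 9² − 2·5·9·cos(90°) = 106, so LM = √106.
Step 2: By the law of cosines on triangle MLA: MA² = √106² + 5² − 2·√106·5·cos(90°) = 131, so MA = √131.

Therefore, the length of MA = √131.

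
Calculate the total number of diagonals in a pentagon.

Each of the 5 vertices connects to 2 non-adjacent vertices via diagonals.
Total connections = 5 × 2 = 10, but each diagonal is counted twice.
Number of diagonals = 10 / 2 = 5.

5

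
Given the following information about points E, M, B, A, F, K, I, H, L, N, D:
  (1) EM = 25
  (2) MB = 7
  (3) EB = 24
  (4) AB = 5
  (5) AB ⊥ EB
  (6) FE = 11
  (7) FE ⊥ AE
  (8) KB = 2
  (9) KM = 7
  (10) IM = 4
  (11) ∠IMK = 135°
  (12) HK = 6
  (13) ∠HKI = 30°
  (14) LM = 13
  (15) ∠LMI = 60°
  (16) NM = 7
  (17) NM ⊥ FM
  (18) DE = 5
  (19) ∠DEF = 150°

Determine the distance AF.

Step 1: By the law of cosines on triangle EBA: EA² = 24² + 5² − 2·24·5·cos(90°) = 601, so EA ≈ 24.52.
Step 2: By the law of cosines on triangle AEF: AF² = 24.52² + 11² − 2·24.52·11·cos(90°) = 722, so AF = 19·√2.

Therefore, the length of AF = 19·√2.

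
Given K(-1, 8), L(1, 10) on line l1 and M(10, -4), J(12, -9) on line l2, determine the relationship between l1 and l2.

Slope of line 1: m1 = (10 - 8)/(1 - -1) = 2/2 = 1
Slope of line 2: m2 = (-9 - -4)/(12 - 10) = -5/2 = -5/2
m1 != m2 and m1*m2 = -5/2 != -1. Neither.

Neither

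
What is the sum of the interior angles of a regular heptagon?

The sum of interior angles of an n-sided polygon is (n - 2) * 180.
For n = 7: (7 - 2) * 180 = 5 * 180 = 900 degrees.

900 degrees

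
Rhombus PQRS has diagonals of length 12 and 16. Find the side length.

The diagonals of a rhombus bisect each other at right angles.
Half-diagonals: 12/2 = 6 and 16/2 = 8
side = sqrt(6^2 + 8^2)
side = sqrt(36 + 64)
side = sqrt(100) = 10

10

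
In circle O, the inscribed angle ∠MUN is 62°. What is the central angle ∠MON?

Central angle = 2 × 62° = 124° (inscribed angle theorem).

124°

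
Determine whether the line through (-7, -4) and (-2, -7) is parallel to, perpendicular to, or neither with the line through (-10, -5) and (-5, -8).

Slope of line 1: m1 = (-7 - -4)/(-2 - -7) = -3/5 = -3/5
Slope of line 2: m2 = (-8 - -5)/(-5 - -10) = -3/5 = -3/5
Two lines are parallel if and only if they have equal slopes (or both are vertical).
Here m1 = m2 = -3/5, confirming the lines are parallel.

Parallel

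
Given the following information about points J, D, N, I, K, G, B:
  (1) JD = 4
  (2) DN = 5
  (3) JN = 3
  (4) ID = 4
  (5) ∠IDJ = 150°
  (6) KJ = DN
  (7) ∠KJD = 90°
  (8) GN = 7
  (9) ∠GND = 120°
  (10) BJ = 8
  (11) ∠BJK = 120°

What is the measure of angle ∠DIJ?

Step 1: By the law of cosines on triangle IDJ: IJ² = 4² + 4² − 2·4·4·cos(150°) = 59.71, so IJ ≈ 7.73.
Step 2: By the inverse law of cosines on triangle DIJ: cos(∠DIJ) = (4² + 7.73² − 4²) / (2·4·7.73) = 59.71/61.82 = 0.9659, so ∠DIJ = 15°.

Therefore, the measure of angle ∠DIJ = 15°.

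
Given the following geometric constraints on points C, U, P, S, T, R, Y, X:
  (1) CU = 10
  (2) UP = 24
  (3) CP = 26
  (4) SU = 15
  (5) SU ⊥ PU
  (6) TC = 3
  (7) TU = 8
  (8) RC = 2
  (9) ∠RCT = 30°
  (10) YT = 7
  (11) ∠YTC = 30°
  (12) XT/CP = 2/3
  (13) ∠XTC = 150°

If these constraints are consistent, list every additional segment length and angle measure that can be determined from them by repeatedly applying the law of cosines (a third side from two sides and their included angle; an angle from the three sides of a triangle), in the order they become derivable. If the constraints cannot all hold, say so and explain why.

The constraints are consistent. Derivable facts, in order:
After 1 step:
- CX ≈ 19.99
- CY ≈ 4.65
- PS = 3·√89
- TR ≈ 1.61
- ∠CPU = 22.62°
- ∠CTU = 124.23°
- ∠CUP = 90°
- ∠CUT = 14.36°
- ∠PCU = 67.38°
- ∠TCU = 41.41°
After 2 steps:
- ∠CRT = 111.74°
- ∠CTR = 38.26°
- ∠CXT = 4.3°
- ∠CYT = 18.82°
- ∠PSU = 57.99°
- ∠SPU = 32.01°
- ∠TCX = 25.7°
- ∠TCY = 131.18°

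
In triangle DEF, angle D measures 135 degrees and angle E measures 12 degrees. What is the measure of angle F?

angle F = 180 - 135 - 12 = 33 degrees.

33 degrees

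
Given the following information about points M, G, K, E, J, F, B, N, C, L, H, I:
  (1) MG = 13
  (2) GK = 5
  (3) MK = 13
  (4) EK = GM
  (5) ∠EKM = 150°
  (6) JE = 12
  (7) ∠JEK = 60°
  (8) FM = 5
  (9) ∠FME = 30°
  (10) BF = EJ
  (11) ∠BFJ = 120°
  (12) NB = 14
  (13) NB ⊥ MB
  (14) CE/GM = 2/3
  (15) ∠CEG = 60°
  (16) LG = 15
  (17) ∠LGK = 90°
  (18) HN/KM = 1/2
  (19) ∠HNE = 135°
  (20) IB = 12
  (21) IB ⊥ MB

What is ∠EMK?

From the given relations: EK = GM = 13.
Step 1: By the law of cosines on triangle MKE: ME² = 13² + 13² − 2·13·13·cos(150°) = 630.72, so ME ≈ 25.11.
Step 2: By the inverse law of cosines on triangle EMK: cos(∠EMK) = (25.11² + 13² − 13²) / (2·25.11·13) = 630.72/652.97 = 0.9659, so ∠EMK = 15°.

Therefore, the measure of angle ∠EMK = 15°.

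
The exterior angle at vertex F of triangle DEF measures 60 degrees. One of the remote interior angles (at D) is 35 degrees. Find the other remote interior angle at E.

angle E = 60 - 35 = 25 degrees (exterior angle theorem).

25 degrees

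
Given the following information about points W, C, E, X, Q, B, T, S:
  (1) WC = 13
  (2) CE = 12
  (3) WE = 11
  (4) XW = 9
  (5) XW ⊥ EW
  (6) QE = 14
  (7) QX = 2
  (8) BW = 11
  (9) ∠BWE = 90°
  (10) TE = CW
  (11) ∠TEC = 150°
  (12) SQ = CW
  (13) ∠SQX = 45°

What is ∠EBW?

Step 1: By the law of cosines on triangle BWE: BE² = 11² + 11² − 2·11·11·cos(90°) = 242, so BE = 11·√2.
Step 2: By the inverse law of cosines on triangle EBW: cos(∠EBW) = ((11·√2)² + 11² − 11²) / (2·11·√2·11) = 242/342.24 = 0.7071, so ∠EBW = 45°.

Therefore, the measure of angle ∠EBW = 45°.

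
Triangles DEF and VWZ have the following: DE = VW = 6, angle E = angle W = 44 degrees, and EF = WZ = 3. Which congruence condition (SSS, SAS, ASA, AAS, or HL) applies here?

The given information provides:
DE = VW = 6, angle E = angle W = 44 degrees, and EF = WZ = 3
This matches the SAS congruence theorem.
Two pairs of corresponding sides and the included angle are equal (Side-Angle-Side).

SAS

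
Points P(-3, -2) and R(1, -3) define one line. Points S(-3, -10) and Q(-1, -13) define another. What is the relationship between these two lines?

Slope of line 1: m1 = (-3 - -2)/(1 - -3) = -1/4 = -1/4
Slope of line 2: m2 = (-13 - -10)/(-1 - -3) = -3/2 = -3/2
m1 != m2 (-1/4 != -3/2), so not parallel.
m1 * m2 = (-1/4) * (-3/2) = 3/8 != -1, so not perpendicular.
The lines are neither parallel nor perpendicular.

Neither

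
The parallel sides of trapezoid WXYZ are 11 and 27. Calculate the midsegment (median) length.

The midsegment (median) of a trapezoid connects the midpoints of the non-parallel sides.
Its length is the average of the two bases: (11 + 27) / 2 = 19.

19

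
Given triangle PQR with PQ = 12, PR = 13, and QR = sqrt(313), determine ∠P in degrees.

cos(P) = (12² + 13² - (sqrt(313))²) / (2 × 12 × 13) = 0, so P = arccos(0) = 90°.

90°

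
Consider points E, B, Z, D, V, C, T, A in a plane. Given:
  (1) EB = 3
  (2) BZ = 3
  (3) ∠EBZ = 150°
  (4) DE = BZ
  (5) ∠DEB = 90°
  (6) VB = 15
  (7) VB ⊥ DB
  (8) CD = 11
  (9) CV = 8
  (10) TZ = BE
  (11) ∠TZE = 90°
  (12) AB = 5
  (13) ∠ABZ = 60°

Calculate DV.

From the given relations: DE = BZ = 3.
Step 1: By the law of cosines on triangle BED: BD² = 3² + 3² − 2·3·3·cos(90°) = 18, so BD = 3·√2.
Step 2: By the law of cosines on triangle DBV: DV² = (3·√2)² + 15² − 2·3·√2·15·cos(90°) = 243, so DV = 9·√3.

Therefore, the length of DV = 9·√3.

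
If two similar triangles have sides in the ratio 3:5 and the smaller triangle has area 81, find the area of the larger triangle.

For similar figures, the area ratio equals the square of the side ratio.
Side ratio (the smaller triangle to the larger triangle) = 3:5, so area ratio = 3^2:5^2 = 9:25.
If the area of the smaller triangle is 81, then the area of the larger triangle = 81 * (25/9) = 225.

225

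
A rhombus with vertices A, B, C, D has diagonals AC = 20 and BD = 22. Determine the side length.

In a rhombus, the diagonals bisect each other perpendicularly, creating four congruent right triangles.
Each triangle has legs 10 (half of 20) and 11 (half of 22).
The hypotenuse of each right triangle is a side of the rhombus:
side = sqrt(10^2 + 11^2) = sqrt(221)

sqrt(221)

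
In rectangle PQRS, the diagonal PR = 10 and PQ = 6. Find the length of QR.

The diagonal of a rectangle forms a right triangle with the two sides.
Rearranging the Pythagorean theorem: missing side = sqrt(d^2 - known^2).
= sqrt(100 - 36) = sqrt(64) = 8.

8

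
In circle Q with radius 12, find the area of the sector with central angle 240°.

The full circle has area πr² = π(12)² = 144*pi.
The sector covers 240° out of 360°, a fraction of 2/3.
Sector area = 144*pi × 2/3 = 96*pi.

96*pi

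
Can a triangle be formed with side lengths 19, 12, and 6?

Check the triangle inequality: 12 + 6 = 18 ≤ 19.
Since the sum of two sides does not exceed the third, no triangle can be formed.

No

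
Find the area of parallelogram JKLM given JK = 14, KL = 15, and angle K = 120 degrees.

The area of a parallelogram equals the product of two adjacent sides times the sine of the included angle.
This is because the height equals 15 * sin(120°) = 15*sqrt(3)/2.
Area = 14 * 15*sqrt(3)/2 = 105*sqrt(3)

105*sqrt(3)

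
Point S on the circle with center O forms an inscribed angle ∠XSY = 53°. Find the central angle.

Central angle = 2 × 53° = 106° (inscribed angle theorem).

106°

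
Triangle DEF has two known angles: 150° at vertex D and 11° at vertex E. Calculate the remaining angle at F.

By the triangle angle sum property, the three interior angles of any triangle add up to 180°.
We know angle D = 150° and angle E = 11°, so their sum is 161°.
Therefore angle F = 180° - 161° = 19°.

19 degrees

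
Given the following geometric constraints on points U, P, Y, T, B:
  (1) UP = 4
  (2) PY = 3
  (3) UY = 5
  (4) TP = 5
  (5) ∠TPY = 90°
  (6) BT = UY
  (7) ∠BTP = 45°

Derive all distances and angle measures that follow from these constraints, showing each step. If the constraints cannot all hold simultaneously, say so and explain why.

The constraints are consistent.

From the given relations:
  BT = UY = 5

Step 1: From PT = 5, TB = 5, and ∠PTB = 45°, by the law of cosines:
  PB² = PT² + TB² - 2·PT·TB·cos(45°) = 25 + 25 - 35.36 = 14.64
  PB ≈ 3.83

Step 2: From YP = 3, PT = 5, and ∠YPT = 90°, by the law of cosines:
  YT² = YP² + PT² - 2·YP·PT·cos(90°) = 9 + 25 - 0 = 34
  YT = √34

Step 3: From UP = 4, UY = 5, PY = 3, by the inverse law of cosines:
  cos(∠PUY) = (UP² + UY² - PY²) / (2·UP·UY)
  ∠PUY = 36.87°

Step 4: From PU = 4, PY = 3, UY = 5, by the inverse law of cosines:
  cos(∠UPY) = (PU² + PY² - UY²) / (2·PU·PY)
  ∠UPY = 90°

Step 5: From YP = 3, YU = 5, PU = 4, by the inverse law of cosines:
  cos(∠PYU) = (YP² + YU² - PU²) / (2·YP·YU)
  ∠PYU = 53.13°

Step 6: From PB = 3.83, PT = 5, BT = 5, by the inverse law of cosines:
  cos(∠BPT) = (PB² + PT² - BT²) / (2·PB·PT)
  ∠BPT = 67.5°

Step 7: From YP = 3, YT = √34, PT = 5, by the inverse law of cosines:
  cos(∠PYT) = (YP² + YT² - PT²) / (2·YP·YT)
  ∠PYT = 59.04°

Step 8: From TP = 5, TY = √34, PY = 3, by the inverse law of cosines:
  cos(∠PTY) = (TP² + TY² - PY²) / (2·TP·TY)
  ∠PTY = 30.96°

Step 9: From BP = 3.83, BT = 5, PT = 5, by the inverse law of cosines:
  cos(∠PBT) = (BP² + BT² - PT²) / (2·BP·BT)
  ∠PBT = 67.5°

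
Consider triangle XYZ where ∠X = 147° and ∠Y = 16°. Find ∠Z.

By the triangle angle sum property, the three interior angles of any triangle add up to 180°.
We know angle X = 147° and angle Y = 16°, so their sum is 163°.
Therefore angle Z = 180° - 163° = 17°.

17 degrees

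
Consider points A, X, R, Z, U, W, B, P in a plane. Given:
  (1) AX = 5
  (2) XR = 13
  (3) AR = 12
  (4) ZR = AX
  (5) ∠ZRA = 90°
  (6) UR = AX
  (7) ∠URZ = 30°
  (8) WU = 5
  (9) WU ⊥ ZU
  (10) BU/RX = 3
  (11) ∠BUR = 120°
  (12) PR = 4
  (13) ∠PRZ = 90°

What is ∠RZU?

From the given relations: ZR = AX = 5; UR = AX = 5.
Step 1: By the law of cosines on triangle ZRU: ZU² = 5² + 5² − 2·5·5·cos(30°) = 6.7, so ZU ≈ 2.59.
Step 2: By the inverse law of cosines on triangle RZU: cos(∠RZU) = (5² + 2.59² − 5²) / (2·5·2.59) = 6.7/25.88 = 0.2588, so ∠RZU = 75°.

Therefore, the measure of angle ∠RZU = 75°.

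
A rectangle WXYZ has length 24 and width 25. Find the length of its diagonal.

d = sqrt(24^2 + 25^2) = sqrt(1201)

sqrt(1201)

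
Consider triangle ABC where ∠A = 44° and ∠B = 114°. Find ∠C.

By the triangle angle sum property, the three interior angles of any triangle add up to 180°.
We know angle A = 44° and angle B = 114°, so their sum is 158°.
Therefore angle C = 180° - 158° = 22°.

22 degrees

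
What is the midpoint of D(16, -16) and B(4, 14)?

The midpoint is the point halfway along the segment.
Move half the horizontal distance: 16 + (4 - 16)/2 = 16 + -12/2 = 10
Move half the vertical distance: -16 + (14 - -16)/2 = -16 + 30/2 = -1
Midpoint = (10, -1)

(10, -1)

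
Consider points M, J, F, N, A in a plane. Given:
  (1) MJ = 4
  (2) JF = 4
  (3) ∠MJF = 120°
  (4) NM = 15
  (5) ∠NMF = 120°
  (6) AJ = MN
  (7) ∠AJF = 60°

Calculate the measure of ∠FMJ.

Step 1: By the law of cosines on triangle MJF: MF² = 4² + 4² − 2·4·4·cos(120°) = 48, so MF = 4·√3.
Step 2: By the inverse law of cosines on triangle FMJ: cos(∠FMJ) = ((4·√3)² + 4² − 4²) / (2·4·√3·4) = 48/55.43 = 0.866, so ∠FMJ = 30°.

Therefore, the measure of angle ∠FMJ = 30°.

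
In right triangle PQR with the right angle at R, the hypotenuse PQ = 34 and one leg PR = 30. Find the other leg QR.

Rearranging the Pythagorean theorem to solve for the unknown leg:
leg^2 = hypotenuse^2 - known_leg^2 = 1156 - 900 = 256
leg = sqrt(256) = 16.

16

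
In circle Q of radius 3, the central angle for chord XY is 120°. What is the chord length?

Drop a perpendicular from the center to the chord, bisecting both the chord and the central angle.
Each half-chord = r sin(θ/2) = 3 sin(60°).
The full chord = 2 × 3 × sin(60°) = 3*sqrt(3).

3*sqrt(3)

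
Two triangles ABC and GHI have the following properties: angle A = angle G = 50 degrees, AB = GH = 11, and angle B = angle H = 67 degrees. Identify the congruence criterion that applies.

The given information provides:
angle A = angle G = 50 degrees, AB = GH = 11, and angle B = angle H = 67 degrees
This matches the ASA congruence theorem.
Two pairs of corresponding angles and the included side are equal (Angle-Side-Angle).

ASA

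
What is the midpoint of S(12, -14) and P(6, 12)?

The midpoint is the point halfway along the segment.
Move half the horizontal distance: 12 + (6 - 12)/2 = 12 + -6/2 = 9
Move half the vertical distance: -14 + (12 - -14)/2 = -14 + 26/2 = -1
Midpoint = (9, -1)

(9, -1)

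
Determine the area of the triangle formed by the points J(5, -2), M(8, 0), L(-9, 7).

Using the Shoelace formula for a triangle:
Area = (1/2)|x0(y1 - y2) + x1(y2 - y0) + x2(y0 - y1)|
Area = (1/2)|5(0 - 7) + 8(7 - -2) + -9(-2 - 0)|
Area = (1/2)|-35 + 72 + 18|
Area = (1/2)|55|
Area = (1/2)(55)
Area = 55/2

55/2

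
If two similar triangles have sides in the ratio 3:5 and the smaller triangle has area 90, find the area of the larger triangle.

Area ratio = (3/5)^2 = 9/25. Area of the larger triangle = 90 * 25/9 = 250.

250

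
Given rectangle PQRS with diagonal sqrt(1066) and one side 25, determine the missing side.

The diagonal of a rectangle forms a right triangle with the two sides.
Rearranging the Pythagorean theorem: missing side = sqrt(d^2 - known^2).
= sqrt(1066 - 625) = sqrt(441) = 21.

21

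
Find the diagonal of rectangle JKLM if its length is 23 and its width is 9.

A rectangle's diagonal splits it into two right triangles, with the diagonal as the hypotenuse.
By the Pythagorean theorem, d^2 = 23^2 + 9^2 = 610.
Therefore d = sqrt(610).

sqrt(610)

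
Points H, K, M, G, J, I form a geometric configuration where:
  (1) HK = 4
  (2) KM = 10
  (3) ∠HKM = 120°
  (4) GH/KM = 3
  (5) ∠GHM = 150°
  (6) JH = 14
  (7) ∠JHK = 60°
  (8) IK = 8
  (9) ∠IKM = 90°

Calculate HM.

Step 1: By the law of cosines on triangle HKM: HM² = 4² + 10² − 2·4·10·cos(120°) = 156, so HM = 2·√39.

Therefore, the length of HM = 2·√39.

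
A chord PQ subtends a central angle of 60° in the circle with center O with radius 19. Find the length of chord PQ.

Chord = 2(19) sin(30°) = 19

19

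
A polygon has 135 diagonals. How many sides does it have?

Using d = n(n - 3)/2, we solve 135 = n(n - 3)/2.
So n(n - 3) = 270.
Testing n = 18: 18 * 15 = 270 = 270. Correct.
The polygon has 18 sides.

18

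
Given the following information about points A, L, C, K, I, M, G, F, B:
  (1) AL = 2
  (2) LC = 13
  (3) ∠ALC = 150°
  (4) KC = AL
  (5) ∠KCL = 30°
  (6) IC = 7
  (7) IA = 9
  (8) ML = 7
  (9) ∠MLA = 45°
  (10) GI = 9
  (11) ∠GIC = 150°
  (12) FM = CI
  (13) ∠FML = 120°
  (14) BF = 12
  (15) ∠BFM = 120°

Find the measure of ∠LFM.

From the given relations: FM = CI = 7.
Step 1: By the law of cosines on triangle FML: FL² = 7² + 7² − 2·7·7·cos(120°) = 147, so FL = 7·√3.
Step 2: By the inverse law of cosines on triangle LFM: cos(∠LFM) = ((7·√3)² + 7² − 7²) / (2·7·√3·7) = 147/169.74 = 0.866, so ∠LFM = 30°.

Therefore, the measure of angle ∠LFM = 30°.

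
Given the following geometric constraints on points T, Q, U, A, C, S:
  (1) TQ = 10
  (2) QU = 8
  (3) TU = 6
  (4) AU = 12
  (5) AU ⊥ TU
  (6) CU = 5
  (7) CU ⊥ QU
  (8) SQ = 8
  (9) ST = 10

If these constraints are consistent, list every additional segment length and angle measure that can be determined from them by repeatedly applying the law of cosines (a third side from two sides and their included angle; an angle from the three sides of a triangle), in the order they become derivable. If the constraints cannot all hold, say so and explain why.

The constraints are consistent. Derivable facts, in order:
After 1 step:
- QC = √89
- TA = 6·√5
- ∠QST = 66.42°
- ∠QTS = 47.16°
- ∠QTU = 53.13°
- ∠QUT = 90°
- ∠SQT = 66.42°
- ∠TQU = 36.87°
After 2 steps:
- ∠ATU = 63.43°
- ∠CQU = 32.01°
- ∠QCU = 57.99°
- ∠TAU = 26.57°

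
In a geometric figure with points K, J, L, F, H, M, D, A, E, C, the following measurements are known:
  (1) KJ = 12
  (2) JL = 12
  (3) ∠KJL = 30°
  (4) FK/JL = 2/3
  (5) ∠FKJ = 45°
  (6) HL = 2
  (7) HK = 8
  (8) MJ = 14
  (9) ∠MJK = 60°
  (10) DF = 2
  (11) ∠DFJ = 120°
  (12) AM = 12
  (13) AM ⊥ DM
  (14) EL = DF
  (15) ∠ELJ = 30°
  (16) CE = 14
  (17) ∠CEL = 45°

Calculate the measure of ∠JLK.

Step 1: By the law of cosines on triangle LJK: LK² = 12² + 12² − 2·12·12·cos(30°) = 38.58, so LK ≈ 6.21.
Step 2: By the inverse law of cosines on triangle JLK: cos(∠JLK) = (12² + 6.21² − 12²) / (2·12·6.21) = 38.58/149.08 = 0.2588, so ∠JLK = 75°.

Therefore, the measure of angle ∠JLK = 75°.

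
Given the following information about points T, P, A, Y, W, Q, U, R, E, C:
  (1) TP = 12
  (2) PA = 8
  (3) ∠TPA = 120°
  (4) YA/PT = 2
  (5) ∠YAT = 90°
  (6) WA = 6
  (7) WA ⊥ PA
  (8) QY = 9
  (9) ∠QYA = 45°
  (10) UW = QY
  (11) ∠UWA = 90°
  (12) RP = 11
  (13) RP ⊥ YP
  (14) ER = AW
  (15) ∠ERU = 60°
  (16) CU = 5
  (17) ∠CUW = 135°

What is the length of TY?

From the given relations: YA = 2·PT = 2·12 = 24.
Step 1: By the law of cosines on triangle APT: AT² = 8² + 12² − 2·8·12·cos(120°) = 304, so AT = 4·√19.
Step 2: By the law of cosines on triangle TAY: TY² = (4·√19)² + 24² − 2·4·√19·24·cos(90°) = 880, so TY = 4·√55.

Therefore, the length of TY = 4·√55.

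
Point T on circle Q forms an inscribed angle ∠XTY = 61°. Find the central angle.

The inscribed angle theorem states that a central angle is always twice any inscribed angle that subtends the same arc.
Since the inscribed angle is 61°, the central angle = 2 × 61° = 122°.

122°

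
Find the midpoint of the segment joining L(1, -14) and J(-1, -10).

The midpoint is the average of the coordinates:
x: (1 + -1)/2 = 0
y: (-14 + -10)/2 = -12
Midpoint = (0, -12)

(0, -12)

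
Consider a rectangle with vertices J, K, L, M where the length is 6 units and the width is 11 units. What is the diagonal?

d = sqrt(6^2 + 11^2) = sqrt(157)

sqrt(157)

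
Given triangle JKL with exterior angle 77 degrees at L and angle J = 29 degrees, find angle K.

angle K = 77 - 29 = 48 degrees (exterior angle theorem).

48 degrees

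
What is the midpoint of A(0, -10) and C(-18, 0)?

M = ((x₁ + x₂)/2, (y₁ + y₂)/2)
= ((0 + -18)/2, (-10 + 0)/2)
= (-18/2, -10/2) = (-9, -5)

(-9, -5)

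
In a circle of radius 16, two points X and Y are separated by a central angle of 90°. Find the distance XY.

Drop a perpendicular from the center to the chord, bisecting both the chord and the central angle.
Each half-chord = r sin(θ/2) = 16 sin(45°).
The full chord = 2 × 16 × sin(45°) = 16*sqrt(2).

16*sqrt(2)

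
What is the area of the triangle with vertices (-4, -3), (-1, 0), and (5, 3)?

Using the Shoelace formula for a triangle:
Area = (1/2)|x0(y1 - y2) + x1(y2 - y0) + x2(y0 - y1)|
Area = (1/2)|-4(0 - 3) + -1(3 - -3) + 5(-3 - 0)|
Area = (1/2)|12 + -6 + -15|
Area = (1/2)|-9|
Area = (1/2)(9)
Area = 9/2

9/2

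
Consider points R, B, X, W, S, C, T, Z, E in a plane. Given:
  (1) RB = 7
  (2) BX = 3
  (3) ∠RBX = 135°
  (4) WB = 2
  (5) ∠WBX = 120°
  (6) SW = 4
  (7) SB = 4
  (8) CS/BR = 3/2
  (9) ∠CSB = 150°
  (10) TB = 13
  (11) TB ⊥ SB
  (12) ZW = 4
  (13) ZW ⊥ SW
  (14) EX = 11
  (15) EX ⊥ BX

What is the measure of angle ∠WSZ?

Step 1: By the law of cosines on triangle SWZ: SZ² = 4² + 4² − 2·4·4·cos(90°) = 32, so SZ = 4·√2.
Step 2: By the inverse law of cosines on triangle WSZ: cos(∠WSZ) = (4² + (4·√2)² − 4²) / (2·4·4·√2) = 32/45.25 = 0.7071, so ∠WSZ = 45°.

Therefore, the measure of angle ∠WSZ = 45°.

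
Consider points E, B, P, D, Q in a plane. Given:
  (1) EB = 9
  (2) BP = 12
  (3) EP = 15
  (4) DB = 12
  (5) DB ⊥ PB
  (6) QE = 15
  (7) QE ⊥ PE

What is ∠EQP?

Step 1: By the law of cosines on triangle QEP: QP² = 15² + 15² − 2·15·15·cos(90°) = 450, so QP = 15·√2.
Step 2: By the inverse law of cosines on triangle EQP: cos(∠EQP) = (15² + (15·√2)² − 15²) / (2·15·15·√2) = 450/636.4 = 0.7071, so ∠EQP = 45°.

Therefore, the measure of angle ∠EQP = 45°.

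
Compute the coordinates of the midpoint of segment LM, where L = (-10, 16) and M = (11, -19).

M = ((x₁ + x₂)/2, (y₁ + y₂)/2)
= ((-10 + 11)/2, (16 + -19)/2)
= (1/2, -3/2) = (1/2, -3/2)

(1/2, -3/2)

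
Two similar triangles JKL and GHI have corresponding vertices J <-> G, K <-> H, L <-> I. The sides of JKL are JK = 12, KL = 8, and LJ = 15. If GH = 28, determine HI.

k = 28/12 = 7/3. HI = 7/3 * 8 = 56/3.

56/3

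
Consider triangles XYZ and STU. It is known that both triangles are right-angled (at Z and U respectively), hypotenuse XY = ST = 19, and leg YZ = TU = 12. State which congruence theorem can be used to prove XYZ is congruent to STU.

The given information matches HL: The hypotenuse and one leg of two right triangles are equal (Hypotenuse-Leg).

HL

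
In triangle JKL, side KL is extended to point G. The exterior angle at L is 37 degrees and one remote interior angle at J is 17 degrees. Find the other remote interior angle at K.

angle K = 37 - 17 = 20 degrees (exterior angle theorem).

20 degrees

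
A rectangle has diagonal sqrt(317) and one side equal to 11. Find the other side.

Using the Pythagorean theorem: d^2 = a^2 + b^2
b^2 = d^2 - a^2
b^2 = 317 - 121
b^2 = 196
b = sqrt(196) = 14

14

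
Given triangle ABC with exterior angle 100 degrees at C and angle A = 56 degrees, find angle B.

The exterior angle theorem states that an exterior angle equals the sum of the two non-adjacent interior angles.
So 100 = 56 + angle B, which gives angle B = 100 - 56 = 44 degrees.

44 degrees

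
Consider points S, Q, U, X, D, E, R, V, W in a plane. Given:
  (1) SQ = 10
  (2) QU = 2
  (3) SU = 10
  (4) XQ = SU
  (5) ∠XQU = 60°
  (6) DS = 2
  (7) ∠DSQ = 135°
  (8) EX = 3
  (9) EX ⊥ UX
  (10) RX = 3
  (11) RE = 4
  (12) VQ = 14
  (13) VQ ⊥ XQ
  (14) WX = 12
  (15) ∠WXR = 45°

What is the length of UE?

From the given relations: XQ = SU = 10.
Step 1: By the law of cosines on triangle UQX: UX² = 2² + 10² − 2·2·10·cos(60°) = 84, so UX = 2·√21.
Step 2: By the law of cosines on triangle UXE: UE² = (2·√21)² + 3² − 2·2·√21·3·cos(90°) = 93, so UE = √93.

Therefore, the length of UE = √93.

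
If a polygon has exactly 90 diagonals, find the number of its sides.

Using d = n(n - 3)/2, we solve 90 = n(n - 3)/2.
So n(n - 3) = 180.
Testing n = 15: 15 * 12 = 180 = 180. Correct.
The polygon has 15 sides.

15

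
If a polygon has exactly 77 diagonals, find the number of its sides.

Using d = n(n - 3)/2, we solve 77 = n(n - 3)/2.
So n(n - 3) = 154.
Testing n = 14: 14 * 11 = 154 = 154. Correct.
The polygon has 14 sides.

14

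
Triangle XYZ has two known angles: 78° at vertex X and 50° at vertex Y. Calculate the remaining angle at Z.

By the triangle angle sum property, the three interior angles of any triangle add up to 180°.
We know angle X = 78° and angle Y = 50°, so their sum is 128°.
Therefore angle Z = 180° - 128° = 52°.

52 degrees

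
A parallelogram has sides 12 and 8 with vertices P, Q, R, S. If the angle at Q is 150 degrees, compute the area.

Area = 12 * 8 * sin(150°) = 96 * 1/2 = 48

48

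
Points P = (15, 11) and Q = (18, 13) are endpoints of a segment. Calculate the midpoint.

The midpoint is the point halfway along the segment.
Move half the horizontal distance: 15 + (18 - 15)/2 = 15 + 3/2 = 33/2
Move half the vertical distance: 11 + (13 - 11)/2 = 11 + 2/2 = 12
Midpoint = (33/2, 12)

(33/2, 12)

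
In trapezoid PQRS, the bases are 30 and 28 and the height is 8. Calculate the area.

Area of a trapezoid = (base1 + base2) * height / 2
Area = (30 + 28) * 8 / 2
Area = 58 * 8 / 2
Area = 464 / 2
Area = 232

232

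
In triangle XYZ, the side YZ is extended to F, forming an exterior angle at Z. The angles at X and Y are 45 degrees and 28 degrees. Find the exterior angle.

By the exterior angle theorem, an exterior angle of a triangle equals the sum of the two remote interior angles.
Exterior angle = angle X + angle Y
Exterior angle = 45 + 28 = 73 degrees

73 degrees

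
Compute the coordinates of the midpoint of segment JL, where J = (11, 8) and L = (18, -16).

The midpoint is the point halfway along the segment.
Move half the horizontal distance: 11 + (18 - 11)/2 = 11 + 7/2 = 29/2
Move half the vertical distance: 8 + (-16 - 8)/2 = 8 + -24/2 = -4
Midpoint = (29/2, -4)

(29/2, -4)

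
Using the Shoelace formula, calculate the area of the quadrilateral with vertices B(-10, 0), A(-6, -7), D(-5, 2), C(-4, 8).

Using the Shoelace formula for a quadrilateral (vertices in order):
Area = (1/2)|sum of (x_i * y_(i+1) - x_(i+1) * y_i)|
Terms: (-10*-7 - -6*0) = 70, (-6*2 - -5*-7) = -47, (-5*8 - -4*2) = -32, (-4*0 - -10*8) = 80
Sum = 71
Area = (1/2)(71) = 71/2

71/2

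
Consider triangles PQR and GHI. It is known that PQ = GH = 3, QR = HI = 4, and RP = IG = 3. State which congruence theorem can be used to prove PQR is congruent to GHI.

The given information provides:
PQ = GH = 3, QR = HI = 4, and RP = IG = 3
This matches the SSS congruence theorem.
All three pairs of corresponding sides are equal (Side-Side-Side).

SSS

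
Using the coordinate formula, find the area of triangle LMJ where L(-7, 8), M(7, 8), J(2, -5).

Shoelace: Area = (1/2)|-7(8--5) + 7(-5-8) + 2(8-8)| = (1/2)(182) = 91

91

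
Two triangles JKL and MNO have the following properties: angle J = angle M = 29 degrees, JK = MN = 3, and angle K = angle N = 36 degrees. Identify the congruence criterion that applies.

The given information provides:
angle J = angle M = 29 degrees, JK = MN = 3, and angle K = angle N = 36 degrees
This matches the ASA congruence theorem.
Two pairs of corresponding angles and the included side are equal (Angle-Side-Angle).

ASA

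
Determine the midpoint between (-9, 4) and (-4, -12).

M = ((x₁ + x₂)/2, (y₁ + y₂)/2)
= ((-9 + -4)/2, (4 + -12)/2)
= (-13/2, -8/2) = (-13/2, -4)

(-13/2, -4)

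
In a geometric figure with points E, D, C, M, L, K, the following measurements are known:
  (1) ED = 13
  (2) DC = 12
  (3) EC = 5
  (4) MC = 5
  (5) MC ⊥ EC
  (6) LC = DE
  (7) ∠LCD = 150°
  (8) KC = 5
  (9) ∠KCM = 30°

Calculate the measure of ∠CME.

Step 1: By the law of cosines on triangle MCE: ME² = 5² + 5² − 2·5·5·cos(90°) = 50, so ME = 5·√2.
Step 2: By the inverse law of cosines on triangle CME: cos(∠CME) = (5² + (5·√2)² − 5²) / (2·5·5·√2) = 50/70.71 = 0.7071, so ∠CME = 45°.

Therefore, the measure of angle ∠CME = 45°.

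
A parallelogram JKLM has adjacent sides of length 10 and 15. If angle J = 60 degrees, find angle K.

Opposite sides of a parallelogram are parallel, so consecutive angles form co-interior angles on a transversal.
Co-interior angles sum to 180°, giving angle K = 180 - 60 = 120 degrees.

120 degrees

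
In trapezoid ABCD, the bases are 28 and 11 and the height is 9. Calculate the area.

Area of a trapezoid = (base1 + base2) * height / 2
Area = (28 + 11) * 9 / 2
Area = 39 * 9 / 2
Area = 351 / 2
Area = 351/2

351/2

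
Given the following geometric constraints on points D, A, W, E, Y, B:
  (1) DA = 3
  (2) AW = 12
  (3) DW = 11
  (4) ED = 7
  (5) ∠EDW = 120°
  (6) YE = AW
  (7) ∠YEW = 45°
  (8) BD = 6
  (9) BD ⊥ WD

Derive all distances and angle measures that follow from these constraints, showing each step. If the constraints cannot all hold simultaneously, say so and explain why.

The constraints are consistent.

From the given relations:
  YE = AW = 12

Step 1: From WD = 11, DE = 7, and ∠WDE = 120°, by the law of cosines:
  WE² = WD² + DE² - 2·WD·DE·cos(120°) = 121 + 49 + 77 = 247
  WE ≈ 15.72

Step 2: From WD = 11, DB = 6, and ∠WDB = 90°, by the law of cosines:
  WB² = WD² + DB² - 2·WD·DB·cos(90°) = 121 + 36 - 0 = 157
  WB = √157

Step 3: From DA = 3, DW = 11, AW = 12, by the inverse law of cosines:
  cos(∠ADW) = (DA² + DW² - AW²) / (2·DA·DW)
  ∠ADW = 102.25°

Step 4: From AD = 3, AW = 12, DW = 11, by the inverse law of cosines:
  cos(∠DAW) = (AD² + AW² - DW²) / (2·AD·AW)
  ∠DAW = 63.61°

Step 5: From WA = 12, WD = 11, AD = 3, by the inverse law of cosines:
  cos(∠AWD) = (WA² + WD² - AD²) / (2·WA·WD)
  ∠AWD = 14.14°

Step 6: From WE = 15.72, EY = 12, and ∠WEY = 45°, by the law of cosines:
  WY² = WE² + EY² - 2·WE·EY·cos(45°) = 247 + 144 - 266.7 = 124.3
  WY ≈ 11.15

Step 7: From WB = √157, WD = 11, BD = 6, by the inverse law of cosines:
  cos(∠BWD) = (WB² + WD² - BD²) / (2·WB·WD)
  ∠BWD = 28.61°

Step 8: From WD = 11, WE = 15.72, DE = 7, by the inverse law of cosines:
  cos(∠DWE) = (WD² + WE² - DE²) / (2·WD·WE)
  ∠DWE = 22.69°

Step 9: From ED = 7, EW = 15.72, DW = 11, by the inverse law of cosines:
  cos(∠DEW) = (ED² + EW² - DW²) / (2·ED·EW)
  ∠DEW = 37.31°

Step 10: From BD = 6, BW = √157, DW = 11, by the inverse law of cosines:
  cos(∠DBW) = (BD² + BW² - DW²) / (2·BD·BW)
  ∠DBW = 61.39°

Step 11: From WE = 15.72, WY = 11.15, EY = 12, by the inverse law of cosines:
  cos(∠EWY) = (WE² + WY² - EY²) / (2·WE·WY)
  ∠EWY = 49.56°

Step 12: From YE = 12, YW = 11.15, EW = 15.72, by the inverse law of cosines:
  cos(∠EYW) = (YE² + YW² - EW²) / (2·YE·YW)
  ∠EYW = 85.44°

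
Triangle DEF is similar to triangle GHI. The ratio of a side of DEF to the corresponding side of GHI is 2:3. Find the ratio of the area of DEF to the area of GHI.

The ratio of areas of similar triangles equals the square of the side ratio.
Side ratio = 2:3
Area ratio = (2/3)^2 = 4/9 = 4:9

4:9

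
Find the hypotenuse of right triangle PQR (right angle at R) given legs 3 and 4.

By the Pythagorean theorem: PQ^2 = PR^2 + QR^2
PQ^2 = 3^2 + 4^2 = 9 + 16 = 25
PQ = sqrt(25) = 5

5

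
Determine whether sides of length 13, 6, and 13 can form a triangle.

Yes.
The triangle inequality requires that the sum of any two sides exceeds the third.
Here 6 + 13 = 19 > 13, so the condition is met.

Yes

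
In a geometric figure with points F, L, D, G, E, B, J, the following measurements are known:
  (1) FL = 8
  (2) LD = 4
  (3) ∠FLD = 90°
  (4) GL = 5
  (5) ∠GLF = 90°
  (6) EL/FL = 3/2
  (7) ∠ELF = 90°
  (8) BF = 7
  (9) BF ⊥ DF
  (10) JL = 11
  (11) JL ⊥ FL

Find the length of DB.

Step 1: By the law of cosines on triangle FLD: FD² = 8² + 4² − 2·8·4·cos(90°) = 80, so FD = 4·√5.
Step 2: By the law of cosines on triangle DFB: DB² = (4·√5)² + 7² − 2·4·√5·7·cos(90°) = 129, so DB = √129.

Therefore, the length of DB = √129.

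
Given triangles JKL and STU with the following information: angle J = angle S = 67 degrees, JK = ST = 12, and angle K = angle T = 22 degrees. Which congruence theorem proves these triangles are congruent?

The given information matches ASA: Two pairs of corresponding angles and the included side are equal (Angle-Side-Angle).

ASA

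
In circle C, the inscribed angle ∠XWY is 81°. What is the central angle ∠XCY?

Central angle = 2 × 81° = 162° (inscribed angle theorem).

162°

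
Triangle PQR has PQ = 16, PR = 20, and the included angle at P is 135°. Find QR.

Law of cosines: QR^2 = 16^2 + 20^2 - 2(16)(20)cos(135°) = 320*sqrt(2) + 656, so QR = 4*sqrt(20*sqrt(2) + 41).

4*sqrt(20*sqrt(2) + 41)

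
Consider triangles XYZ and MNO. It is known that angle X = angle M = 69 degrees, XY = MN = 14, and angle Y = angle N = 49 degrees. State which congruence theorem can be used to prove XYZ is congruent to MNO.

The given information matches ASA: Two pairs of corresponding angles and the included side are equal (Angle-Side-Angle).

ASA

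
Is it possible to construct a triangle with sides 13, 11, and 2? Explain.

The longest side is 13. The other two sides sum to 2 + 11 = 13.
Since 13 ≤ 13, the two shorter sides cannot reach around to close the triangle.

No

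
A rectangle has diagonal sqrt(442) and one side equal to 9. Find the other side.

b = sqrt(d^2 - a^2) = sqrt(442 - 81) = sqrt(361) = 19

19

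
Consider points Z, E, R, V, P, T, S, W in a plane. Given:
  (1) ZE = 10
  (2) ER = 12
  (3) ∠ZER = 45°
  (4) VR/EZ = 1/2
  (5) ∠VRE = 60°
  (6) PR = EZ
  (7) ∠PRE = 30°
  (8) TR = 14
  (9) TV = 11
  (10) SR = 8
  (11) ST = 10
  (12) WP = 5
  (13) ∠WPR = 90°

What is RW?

From the given relations: PR = EZ = 10.
Step 1: By the law of cosines on triangle RPW: RW² = 10² + 5² − 2·10·5·cos(90°) = 125, so RW = 5·√5.

Therefore, the length of RW = 5·√5.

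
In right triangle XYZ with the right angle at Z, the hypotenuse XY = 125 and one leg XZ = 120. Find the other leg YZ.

By the Pythagorean theorem: YZ^2 = XY^2 - XZ^2
YZ^2 = 125^2 - 120^2 = 15625 - 14400 = 1225
YZ = sqrt(1225) = 35

35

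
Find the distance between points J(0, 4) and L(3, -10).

d = sqrt((3 - 0)^2 + (-10 - 4)^2)
d = sqrt(3^2 + -14^2)
d = sqrt(9 + 196)
d = sqrt(205)

sqrt(205)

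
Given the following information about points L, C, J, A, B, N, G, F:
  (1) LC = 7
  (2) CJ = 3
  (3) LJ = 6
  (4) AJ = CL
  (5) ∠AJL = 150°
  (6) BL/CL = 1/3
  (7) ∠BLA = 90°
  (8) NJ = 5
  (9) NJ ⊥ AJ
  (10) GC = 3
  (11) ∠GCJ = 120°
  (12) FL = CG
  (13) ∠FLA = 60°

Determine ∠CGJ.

Step 1: By the law of cosines on triangle GCJ: GJ² = 3² + 3² − 2·3·3·cos(120°) = 27, so GJ = 3·√3.
Step 2: By the inverse law of cosines on triangle CGJ: cos(∠CGJ) = (3² + (3·√3)² − 3²) / (2·3·3·√3) = 27/31.18 = 0.866, so ∠CGJ = 30°.

Therefore, the measure of angle ∠CGJ = 30°.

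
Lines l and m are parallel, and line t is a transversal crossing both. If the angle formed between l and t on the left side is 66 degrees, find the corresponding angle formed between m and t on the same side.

Corresponding angles formed by parallel lines and a transversal are equal.
The given angle is 66 degrees.
The corresponding angle = 66 degrees.

66 degrees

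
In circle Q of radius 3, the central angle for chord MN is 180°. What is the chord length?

Chord length = 2r sin(θ/2)
= 2 × 3 × sin(180°/2)
= 2 × 3 × sin(90°)
= 6

6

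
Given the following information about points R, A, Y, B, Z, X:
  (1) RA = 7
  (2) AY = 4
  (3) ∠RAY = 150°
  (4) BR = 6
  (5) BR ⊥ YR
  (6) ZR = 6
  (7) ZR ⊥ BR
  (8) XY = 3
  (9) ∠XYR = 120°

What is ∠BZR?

Step 1: By the law of cosines on triangle ZRB: ZB² = 6² + 6² − 2·6·6·cos(90°) = 72, so ZB = 6·√2.
Step 2: By the inverse law of cosines on triangle BZR: cos(∠BZR) = ((6·√2)² + 6² − 6²) / (2·6·√2·6) = 72/101.82 = 0.7071, so ∠BZR = 45°.

Therefore, the measure of angle ∠BZR = 45°.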